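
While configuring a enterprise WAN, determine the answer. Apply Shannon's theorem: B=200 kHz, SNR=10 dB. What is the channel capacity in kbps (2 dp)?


Given: B = 200 kHz, SNR = 10 dB
SNR linear = 10^(10/10) = 10
1 + SNR = 11
log2(11) = 3.4594316186
C = 200 * 1000 * 3.4594316186 = 691886.3237 bps
C = 691.886324 kbps -> 691.89 kbps (2 dp)

691.89


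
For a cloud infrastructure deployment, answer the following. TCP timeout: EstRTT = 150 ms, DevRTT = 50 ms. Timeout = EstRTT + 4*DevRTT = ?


Given: EstRTT = 150 ms, DevRTT = 50 ms
Timeout = EstRTT + 4 * DevRTT
4 * DevRTT = 4 * 50 = 200
Timeout = 150 + 200 = 350 ms

350


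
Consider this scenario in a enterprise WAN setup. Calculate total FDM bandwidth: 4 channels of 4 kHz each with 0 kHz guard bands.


Given: 4 channels, 4 kHz each, guard = 0 kHz
Channel bandwidth = 4 * 4 = 16 kHz
Guard bands = 3 gaps * 0 kHz = 0 kHz
Total = 16 + 0 = 16 kHz

16


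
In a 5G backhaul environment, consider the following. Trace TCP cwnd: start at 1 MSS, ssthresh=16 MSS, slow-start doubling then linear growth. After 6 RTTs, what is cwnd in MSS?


RTT 0: cwnd = 1 MSS (initial)
RTT 1: cwnd = 2 MSS (slow start, doubled)
RTT 2: cwnd = 4 MSS (slow start, doubled)
RTT 3: cwnd = 8 MSS (slow start, doubled)
RTT 4: cwnd = 16 MSS (slow start, doubled)
RTT 5: cwnd = 17 MSS (congestion avoidance, +1)
RTT 6: cwnd = 18 MSS (congestion avoidance, +1)

18


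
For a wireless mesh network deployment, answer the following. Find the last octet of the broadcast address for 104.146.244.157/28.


Given: IP = 104.146.244.157, prefix = /28
Host bits = 32 - 28 = 4
Network last octet = 157 AND mask = 144
Host part size = 2^4 - 1 = 15
Broadcast last octet = 144 OR 15 = 159

159


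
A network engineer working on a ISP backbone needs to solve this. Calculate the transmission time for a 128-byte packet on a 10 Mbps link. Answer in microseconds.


Given: packet = 128 bytes, bandwidth = 10 Mbps
Packet in bits = 128 * 8 = 1024 bits
Bandwidth = 10 * 10^6 = 10000000 bps
Time = 1024 / 10000000 seconds
Time in us = 1024 * 10^6 / 10000000 = 102.4

102.4


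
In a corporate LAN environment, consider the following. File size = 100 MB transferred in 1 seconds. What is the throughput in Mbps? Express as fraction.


Given: file = 100 MB, time = 1 s
File in Mb = 100 * 8 = 800 Mb
Throughput = 800 / 1 Mbps
Throughput = 800 Mbps

800


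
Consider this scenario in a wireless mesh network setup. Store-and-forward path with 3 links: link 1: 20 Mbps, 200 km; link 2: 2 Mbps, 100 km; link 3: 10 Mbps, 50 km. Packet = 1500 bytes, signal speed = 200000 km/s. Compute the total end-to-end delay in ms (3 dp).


Packet = 1500 bytes = 12000 bits. Store-and-forward: sum (t_trans + t_prop) per link.
Link 1: t_trans = 12000/(20*10^6) s = 0.6000 ms; t_prop = 200/200000 s = 1.0000 ms; subtotal = 1.6000 ms
Link 2: t_trans = 12000/(2*10^6) s = 6.0000 ms; t_prop = 100/200000 s = 0.5000 ms; subtotal = 6.5000 ms
Link 3: t_trans = 12000/(10*10^6) s = 1.2000 ms; t_prop = 50/200000 s = 0.2500 ms; subtotal = 1.4500 ms
End-to-end = 1.6000 + 6.5000 + 1.4500 = 9.5500 ms -> 9.550 ms (3 dp)

9.550


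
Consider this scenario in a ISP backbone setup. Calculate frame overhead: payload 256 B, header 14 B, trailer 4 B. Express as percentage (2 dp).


Given: payload = 256 B, header = 14 B, trailer = 4 B
Overhead bytes = header + trailer = 14 + 4 = 18
Total frame = payload + overhead = 256 + 18 = 274
Overhead % = 18 / 274 * 100 = 6.5693% -> 6.57% (2 dp)

6.57


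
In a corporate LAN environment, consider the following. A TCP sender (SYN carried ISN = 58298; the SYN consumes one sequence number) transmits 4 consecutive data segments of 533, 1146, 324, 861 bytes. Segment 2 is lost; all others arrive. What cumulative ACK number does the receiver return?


SYN uses sequence number 58298; first data byte = ISN + 1 = 58299.
Segment 1: SEQ = 58299, len = 533 B, covers [58299, 58831]
Segment 2: SEQ = 58832, len = 1146 B, covers [58832, 59977] [LOST]
Segment 3: SEQ = 59978, len = 324 B, covers [59978, 60301]
Segment 4: SEQ = 60302, len = 861 B, covers [60302, 61162]
In-order data received: bytes [58299, 58831] (segments 1..1).
Segment 2 missing -> gap begins at byte 58832; later segments buffered out of order.
Cumulative ACK = next expected in-order byte = 58299 + 533 = 58832

58832


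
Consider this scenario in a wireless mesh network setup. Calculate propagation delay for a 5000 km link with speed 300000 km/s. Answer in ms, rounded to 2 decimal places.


Given: distance = 5000 km, speed = 300000 km/s
Delay = distance / speed = 5000 / 300000 seconds
Delay in ms = 5000 * 1000 / 300000
Delay = 16.6667 ms
Rounded to 2 dp = 16.67 ms

16.67


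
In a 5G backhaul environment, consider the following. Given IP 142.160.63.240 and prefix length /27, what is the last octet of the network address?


Given: IP = 142.160.63.240, prefix = /27
Subnet mask = 255.255.255.224
Last octet of IP: 240
Last octet of mask: 224
Network last octet = 240 AND 224 = 224

224


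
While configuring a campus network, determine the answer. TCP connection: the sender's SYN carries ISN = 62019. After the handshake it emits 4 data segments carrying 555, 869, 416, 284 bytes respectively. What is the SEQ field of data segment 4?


The SYN occupies sequence number ISN = 62019, so the first data byte is ISN + 1 = 62020.
SEQ of data segment i = (ISN + 1) + sum of payload sizes of segments 1..i-1.
Segment 1: SEQ = 62020, payload = 555 bytes
Segment 2: SEQ = 62575, payload = 869 bytes
Segment 3: SEQ = 63444, payload = 416 bytes
Segment 4: SEQ = 63860, payload = 284 bytes
SEQ of segment 4 = 62020 + 555 + 869 + 416 = 63860

63860


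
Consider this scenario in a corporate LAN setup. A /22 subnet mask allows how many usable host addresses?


Given: subnet mask /22
Host bits = 32 - 22 = 10
Total addresses = 2^10 = 1024
Usable hosts = 1024 - 2 (network + broadcast) = 1022

1022


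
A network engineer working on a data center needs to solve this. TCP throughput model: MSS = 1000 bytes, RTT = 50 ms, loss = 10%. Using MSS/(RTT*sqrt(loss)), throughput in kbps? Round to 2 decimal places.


Given: MSS = 1000 bytes, RTT = 50 ms, loss = 10%
RTT in seconds = 50 / 1000 = 0.05
Loss rate = 10% = 0.1
sqrt(loss) = sqrt(0.1) = 0.316227766017
Throughput (bytes/s) = 1000 / (0.05 * 0.316227766017) = 63245.5532
Throughput (kbps) = 63245.5532 * 8 / 1000 = 505.964426 -> 505.96 kbps (2 dp)

505.96


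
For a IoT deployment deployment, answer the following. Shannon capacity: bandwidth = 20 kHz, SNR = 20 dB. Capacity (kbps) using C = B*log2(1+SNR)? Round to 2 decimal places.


Given: B = 20 kHz, SNR = 20 dB
SNR linear = 10^(20/10) = 100
1 + SNR = 101
log2(101) = 6.6582114828
C = 20 * 1000 * 6.6582114828 = 133164.2297 bps
C = 133.164230 kbps -> 133.16 kbps (2 dp)

133.16


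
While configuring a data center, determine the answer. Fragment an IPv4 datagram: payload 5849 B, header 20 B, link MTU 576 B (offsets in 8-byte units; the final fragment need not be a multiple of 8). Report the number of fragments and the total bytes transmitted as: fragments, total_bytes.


Max data per non-final fragment = floor((MTU - header)/8)*8 = floor((576 - 20)/8)*8 = floor(556/8)*8 = 552 B
Final fragment needs no 8-byte alignment: it can carry up to MTU - header = 556 B
Non-final fragments needed = ceil((payload - 556) / 552) = ceil(5293/552) = ceil(9.5888) = 10
Number of fragments = 10 + 1 = 11
Fragment sizes (data): 10 * 552 B + 329 B (last, 329 <= 556 OK)
Total bytes sent = payload + n_frags * header = 5849 + 11*20 = 5849 + 220 = 6069 B

11, 6069


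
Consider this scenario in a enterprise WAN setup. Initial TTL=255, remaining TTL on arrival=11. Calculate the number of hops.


Given: initial TTL = 255, received TTL = 11
Hops = initial TTL - received TTL
Hops = 255 - 11 = 244

244


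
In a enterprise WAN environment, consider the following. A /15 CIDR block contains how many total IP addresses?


Given: CIDR prefix /15
Host bits = 32 - 15 = 17
Total addresses = 2^17 = 131072

131072


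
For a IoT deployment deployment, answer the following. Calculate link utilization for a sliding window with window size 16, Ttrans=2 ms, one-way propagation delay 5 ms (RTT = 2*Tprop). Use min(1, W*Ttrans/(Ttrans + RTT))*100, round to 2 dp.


Given: W = 16, Ttrans = 2 ms, RTT = 10 ms (= 2 * Tprop, Tprop = 5 ms)
Cycle time = Ttrans + RTT = 2 + 10 = 12 ms (first packet sent until its ACK returns)
W * Ttrans = 16 * 2 = 32 ms of sending per cycle
W * Ttrans / (Ttrans + RTT) = 32 / 12 = 2.666667
U = min(1, 2.666667) = 1.000000
U% = 100.00%

100.00


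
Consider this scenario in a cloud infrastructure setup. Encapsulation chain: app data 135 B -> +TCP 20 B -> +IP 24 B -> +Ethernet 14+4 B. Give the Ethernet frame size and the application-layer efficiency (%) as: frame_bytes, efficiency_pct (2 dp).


TCP segment = 135 + 20 = 155 B
IP packet = 155 + 24 = 179 B
Ethernet frame = 179 + 14 + 4 = 197 B
Efficiency = app / frame = 135 / 197 = 0.685279 = 68.5279% -> 68.53% (2 dp)

197, 68.53


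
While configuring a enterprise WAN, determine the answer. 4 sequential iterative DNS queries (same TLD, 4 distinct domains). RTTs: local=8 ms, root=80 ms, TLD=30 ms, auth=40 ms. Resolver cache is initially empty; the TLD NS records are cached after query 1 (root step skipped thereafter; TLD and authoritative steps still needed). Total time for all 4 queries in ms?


Lookup 1 (cold cache): local + root + TLD + auth = 8 + 80 + 30 + 40 = 158 ms
Lookups 2..4 (TLD NS cached -> skip root; new domain -> still ask TLD and auth): local + TLD + auth = 8 + 30 + 40 = 78 ms each
Remaining 3 lookups: 3 * 78 = 234 ms
Total = 158 + 234 = 392 ms

392


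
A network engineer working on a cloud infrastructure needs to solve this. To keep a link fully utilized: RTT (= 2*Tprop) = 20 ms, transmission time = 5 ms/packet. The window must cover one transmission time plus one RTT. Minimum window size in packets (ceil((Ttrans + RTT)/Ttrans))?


Given: Ttrans = 5 ms, RTT = 20 ms (= 2 * Tprop, Tprop = 10 ms)
Time until first ACK returns = Ttrans + RTT = 5 + 20 = 25 ms
Need W * Ttrans >= Ttrans + RTT  ->  W >= (Ttrans + RTT) / Ttrans
(Ttrans + RTT) / Ttrans = 25 / 5 = 5
W_min = ceil(5) = 5

5


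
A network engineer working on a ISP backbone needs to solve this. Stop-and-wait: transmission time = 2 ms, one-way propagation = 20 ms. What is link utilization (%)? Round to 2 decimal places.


Given: Ttrans = 2 ms, Tprop = 20 ms
RTT = 2 * Tprop = 2 * 20 = 40 ms
U = Ttrans / (Ttrans + RTT)
U = 2 / (2 + 40)
U = 2 / 42 = 0.047619
U% = 4.76%

4.76


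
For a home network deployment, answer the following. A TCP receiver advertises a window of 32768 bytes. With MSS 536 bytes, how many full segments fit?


Given: RWND = 32768 bytes, MSS = 536 bytes
Full segments = floor(RWND / MSS)
Full segments = floor(32768 / 536)
Full segments = floor(61.1343) = 61

61


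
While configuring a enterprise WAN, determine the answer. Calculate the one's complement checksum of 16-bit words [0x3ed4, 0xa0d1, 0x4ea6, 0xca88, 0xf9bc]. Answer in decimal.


Given words: [0x3ed4, 0xa0d1, 0x4ea6, 0xca88, 0xf9bc]
Step 1: Sum all words
Raw sum = 16084 + 41169 + 20134 + 51848 + 63932 = 193167
Step 2: Fold carry: (62095 + 2) = 62097
One's complement = ~62097 & 0xFFFF = 3438

3438


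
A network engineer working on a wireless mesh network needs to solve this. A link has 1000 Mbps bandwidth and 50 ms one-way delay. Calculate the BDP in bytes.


Given: bandwidth = 1000 Mbps, delay = 50 ms
BDP in bits = 1000 * 10^6 * 50 / 1000
BDP in bits = 50000000
BDP in bytes = 50000000 / 8 = 6250000

6250000


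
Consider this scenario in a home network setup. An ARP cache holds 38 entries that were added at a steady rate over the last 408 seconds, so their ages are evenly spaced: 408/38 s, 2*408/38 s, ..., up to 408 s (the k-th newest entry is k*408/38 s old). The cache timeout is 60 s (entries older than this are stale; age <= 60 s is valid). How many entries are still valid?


Ages are k * 408/38 s for k = 1..38 (spacing = 10.7368 s).
Entry k is valid iff k * 408/38 <= 60 iff k <= 38 * 60 / 408 = 5.5882
n_valid = floor(5.5882) = 5
(n_stale = 38 - 5 = 33)

5


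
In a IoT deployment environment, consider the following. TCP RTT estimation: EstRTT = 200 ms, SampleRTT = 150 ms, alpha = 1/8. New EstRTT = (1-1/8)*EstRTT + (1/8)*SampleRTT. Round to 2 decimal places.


Given: EstRTT = 200 ms, SampleRTT = 150 ms, alpha = 1/8
New EstRTT = (1 - alpha) * EstRTT + alpha * SampleRTT
(7/8) * 200 = 175
(1/8) * 150 = 18.75
New EstRTT = 175 + 18.75 = 193.75 ms -> 193.75 ms (2 dp)

193.75


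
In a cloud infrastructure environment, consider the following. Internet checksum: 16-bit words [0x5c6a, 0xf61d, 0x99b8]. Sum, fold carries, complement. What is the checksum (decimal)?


Given words: [0x5c6a, 0xf61d, 0x99b8]
Step 1: Sum all words
Raw sum = 23658 + 63005 + 39352 = 126015
Step 2: Fold carry: (60479 + 1) = 60480
One's complement = ~60480 & 0xFFFF = 5055

5055


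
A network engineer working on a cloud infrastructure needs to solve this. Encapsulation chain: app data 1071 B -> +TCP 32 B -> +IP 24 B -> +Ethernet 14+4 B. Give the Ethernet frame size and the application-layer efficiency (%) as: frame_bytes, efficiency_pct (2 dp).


TCP segment = 1071 + 32 = 1103 B
IP packet = 1103 + 24 = 1127 B
Ethernet frame = 1127 + 14 + 4 = 1145 B
Efficiency = app / frame = 1071 / 1145 = 0.935371 = 93.5371% -> 93.54% (2 dp)

1145, 93.54


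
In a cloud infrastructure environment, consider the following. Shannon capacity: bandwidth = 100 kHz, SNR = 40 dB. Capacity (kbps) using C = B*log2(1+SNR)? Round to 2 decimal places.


Given: B = 100 kHz, SNR = 40 dB
SNR linear = 10^(40/10) = 10000
1 + SNR = 10001
log2(10001) = 13.2878566418
C = 100 * 1000 * 13.2878566418 = 1328785.6642 bps
C = 1328.785664 kbps -> 1328.79 kbps (2 dp)

1328.79


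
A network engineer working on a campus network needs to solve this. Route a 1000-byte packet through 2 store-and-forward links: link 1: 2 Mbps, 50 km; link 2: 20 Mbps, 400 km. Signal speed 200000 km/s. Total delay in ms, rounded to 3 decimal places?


Packet = 1000 bytes = 8000 bits. Store-and-forward: sum (t_trans + t_prop) per link.
Link 1: t_trans = 8000/(2*10^6) s = 4.0000 ms; t_prop = 50/200000 s = 0.2500 ms; subtotal = 4.2500 ms
Link 2: t_trans = 8000/(20*10^6) s = 0.4000 ms; t_prop = 400/200000 s = 2.0000 ms; subtotal = 2.4000 ms
End-to-end = 4.2500 + 2.4000 = 6.6500 ms -> 6.650 ms (3 dp)

6.650


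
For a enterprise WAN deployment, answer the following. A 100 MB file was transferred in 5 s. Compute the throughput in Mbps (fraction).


Given: file = 100 MB, time = 5 s
File in Mb = 100 * 8 = 800 Mb
Throughput = 800 / 5 Mbps
Throughput = 160 Mbps

160


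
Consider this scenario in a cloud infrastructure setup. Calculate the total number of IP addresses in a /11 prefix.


Given: CIDR prefix /11
Host bits = 32 - 11 = 21
Total addresses = 2^21 = 2097152

2097152


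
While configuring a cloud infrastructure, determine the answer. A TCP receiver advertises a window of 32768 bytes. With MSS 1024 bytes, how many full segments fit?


Given: RWND = 32768 bytes, MSS = 1024 bytes
Full segments = floor(RWND / MSS)
Full segments = floor(32768 / 1024)
Full segments = floor(32.0) = 32

32


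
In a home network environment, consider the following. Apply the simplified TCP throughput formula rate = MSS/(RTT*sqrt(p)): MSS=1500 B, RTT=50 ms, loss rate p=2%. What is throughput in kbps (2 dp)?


Given: MSS = 1500 bytes, RTT = 50 ms, loss = 2%
RTT in seconds = 50 / 1000 = 0.05
Loss rate = 2% = 0.02
sqrt(loss) = sqrt(0.02) = 0.141421356237
Throughput (bytes/s) = 1500 / (0.05 * 0.141421356237) = 212132.0344
Throughput (kbps) = 212132.0344 * 8 / 1000 = 1697.056275 -> 1697.06 kbps (2 dp)

1697.06


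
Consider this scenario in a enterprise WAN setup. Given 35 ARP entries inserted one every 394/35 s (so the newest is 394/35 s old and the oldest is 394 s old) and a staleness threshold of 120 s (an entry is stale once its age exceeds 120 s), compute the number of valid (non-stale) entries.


Ages are k * 394/35 s for k = 1..35 (spacing = 11.2571 s).
Entry k is valid iff k * 394/35 <= 120 iff k <= 35 * 120 / 394 = 10.6599
n_valid = floor(10.6599) = 10
(n_stale = 35 - 10 = 25)

10


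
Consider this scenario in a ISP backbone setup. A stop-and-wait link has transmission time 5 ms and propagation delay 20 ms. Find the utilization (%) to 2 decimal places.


Given: Ttrans = 5 ms, Tprop = 20 ms
RTT = 2 * Tprop = 2 * 20 = 40 ms
U = Ttrans / (Ttrans + RTT)
U = 5 / (5 + 40)
U = 5 / 45 = 0.111111
U% = 11.11%

11.11


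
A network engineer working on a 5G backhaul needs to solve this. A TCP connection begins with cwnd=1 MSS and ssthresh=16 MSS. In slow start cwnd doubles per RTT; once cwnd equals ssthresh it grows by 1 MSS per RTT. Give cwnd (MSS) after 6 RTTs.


RTT 0: cwnd = 1 MSS (initial)
RTT 1: cwnd = 2 MSS (slow start, doubled)
RTT 2: cwnd = 4 MSS (slow start, doubled)
RTT 3: cwnd = 8 MSS (slow start, doubled)
RTT 4: cwnd = 16 MSS (slow start, doubled)
RTT 5: cwnd = 17 MSS (congestion avoidance, +1)
RTT 6: cwnd = 18 MSS (congestion avoidance, +1)

18


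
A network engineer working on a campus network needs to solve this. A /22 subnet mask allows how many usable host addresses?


Given: subnet mask /22
Host bits = 32 - 22 = 10
Total addresses = 2^10 = 1024
Usable hosts = 1024 - 2 (network + broadcast) = 1022

1022


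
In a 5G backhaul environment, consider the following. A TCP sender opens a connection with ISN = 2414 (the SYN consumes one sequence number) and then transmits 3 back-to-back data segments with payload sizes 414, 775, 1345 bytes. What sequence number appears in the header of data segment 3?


The SYN occupies sequence number ISN = 2414, so the first data byte is ISN + 1 = 2415.
SEQ of data segment i = (ISN + 1) + sum of payload sizes of segments 1..i-1.
Segment 1: SEQ = 2415, payload = 414 bytes
Segment 2: SEQ = 2829, payload = 775 bytes
Segment 3: SEQ = 3604, payload = 1345 bytes
SEQ of segment 3 = 2415 + 414 + 775 = 3604

3604


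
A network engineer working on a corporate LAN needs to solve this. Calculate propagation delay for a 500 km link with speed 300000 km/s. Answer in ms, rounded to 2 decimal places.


Given: distance = 500 km, speed = 300000 km/s
Delay = distance / speed = 500 / 300000 seconds
Delay in ms = 500 * 1000 / 300000
Delay = 1.6667 ms
Rounded to 2 dp = 1.67 ms

1.67


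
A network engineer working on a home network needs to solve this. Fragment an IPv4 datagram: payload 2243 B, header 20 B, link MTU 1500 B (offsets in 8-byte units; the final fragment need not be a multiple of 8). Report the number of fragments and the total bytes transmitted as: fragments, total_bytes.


Max data per non-final fragment = floor((MTU - header)/8)*8 = floor((1500 - 20)/8)*8 = floor(1480/8)*8 = 1480 B
Final fragment needs no 8-byte alignment: it can carry up to MTU - header = 1480 B
Non-final fragments needed = ceil((payload - 1480) / 1480) = ceil(763/1480) = ceil(0.5155) = 1
Number of fragments = 1 + 1 = 2
Fragment sizes (data): 1 * 1480 B + 763 B (last, 763 <= 1480 OK)
Total bytes sent = payload + n_frags * header = 2243 + 2*20 = 2243 + 40 = 2283 B

2, 2283


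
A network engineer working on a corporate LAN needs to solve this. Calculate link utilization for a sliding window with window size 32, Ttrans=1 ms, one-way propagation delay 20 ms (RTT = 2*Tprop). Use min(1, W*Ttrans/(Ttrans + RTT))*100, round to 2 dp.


Given: W = 32, Ttrans = 1 ms, RTT = 40 ms (= 2 * Tprop, Tprop = 20 ms)
Cycle time = Ttrans + RTT = 1 + 40 = 41 ms (first packet sent until its ACK returns)
W * Ttrans = 32 * 1 = 32 ms of sending per cycle
W * Ttrans / (Ttrans + RTT) = 32 / 41 = 0.780488
U = min(1, 0.780488) = 0.780488
U% = 78.05%

78.05


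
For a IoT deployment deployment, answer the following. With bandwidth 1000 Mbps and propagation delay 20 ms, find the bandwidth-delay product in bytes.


Given: bandwidth = 1000 Mbps, delay = 20 ms
BDP in bits = 1000 * 10^6 * 20 / 1000
BDP in bits = 20000000
BDP in bytes = 20000000 / 8 = 2500000

2500000


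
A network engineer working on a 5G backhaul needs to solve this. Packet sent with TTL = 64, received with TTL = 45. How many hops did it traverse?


Given: initial TTL = 64, received TTL = 45
Hops = initial TTL - received TTL
Hops = 64 - 45 = 19

19


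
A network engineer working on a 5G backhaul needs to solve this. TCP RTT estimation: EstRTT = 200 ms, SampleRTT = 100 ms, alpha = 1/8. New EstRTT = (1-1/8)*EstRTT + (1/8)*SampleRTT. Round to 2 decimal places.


Given: EstRTT = 200 ms, SampleRTT = 100 ms, alpha = 1/8
New EstRTT = (1 - alpha) * EstRTT + alpha * SampleRTT
(7/8) * 200 = 175
(1/8) * 100 = 12.5
New EstRTT = 175 + 12.5 = 187.5 ms -> 187.50 ms (2 dp)

187.50


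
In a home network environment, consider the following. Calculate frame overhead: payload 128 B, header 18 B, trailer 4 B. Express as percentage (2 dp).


Given: payload = 128 B, header = 18 B, trailer = 4 B
Overhead bytes = header + trailer = 18 + 4 = 22
Total frame = payload + overhead = 128 + 22 = 150
Overhead % = 22 / 150 * 100 = 14.6667% -> 14.67% (2 dp)

14.67


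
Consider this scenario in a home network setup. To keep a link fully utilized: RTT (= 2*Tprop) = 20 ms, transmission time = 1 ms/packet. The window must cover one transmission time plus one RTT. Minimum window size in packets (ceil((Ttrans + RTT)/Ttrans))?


Given: Ttrans = 1 ms, RTT = 20 ms (= 2 * Tprop, Tprop = 10 ms)
Time until first ACK returns = Ttrans + RTT = 1 + 20 = 21 ms
Need W * Ttrans >= Ttrans + RTT  ->  W >= (Ttrans + RTT) / Ttrans
(Ttrans + RTT) / Ttrans = 21 / 1 = 21
W_min = ceil(21) = 21

21


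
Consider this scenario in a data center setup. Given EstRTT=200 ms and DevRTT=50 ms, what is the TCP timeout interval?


Given: EstRTT = 200 ms, DevRTT = 50 ms
Timeout = EstRTT + 4 * DevRTT
4 * DevRTT = 4 * 50 = 200
Timeout = 200 + 200 = 400 ms

400


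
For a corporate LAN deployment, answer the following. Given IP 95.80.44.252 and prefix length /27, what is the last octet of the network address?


Given: IP = 95.80.44.252, prefix = /27
Subnet mask = 255.255.255.224
Last octet of IP: 252
Last octet of mask: 224
Network last octet = 252 AND 224 = 224

224


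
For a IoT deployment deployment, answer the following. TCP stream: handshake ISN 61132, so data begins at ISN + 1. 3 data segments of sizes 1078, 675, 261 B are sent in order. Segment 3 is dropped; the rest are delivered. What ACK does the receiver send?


SYN uses sequence number 61132; first data byte = ISN + 1 = 61133.
Segment 1: SEQ = 61133, len = 1078 B, covers [61133, 62210]
Segment 2: SEQ = 62211, len = 675 B, covers [62211, 62885]
Segment 3: SEQ = 62886, len = 261 B, covers [62886, 63146] [LOST]
In-order data received: bytes [61133, 62885] (segments 1..2).
Segment 3 missing -> gap begins at byte 62886.
Cumulative ACK = next expected in-order byte = 61133 + 1078 + 675 = 62886

62886


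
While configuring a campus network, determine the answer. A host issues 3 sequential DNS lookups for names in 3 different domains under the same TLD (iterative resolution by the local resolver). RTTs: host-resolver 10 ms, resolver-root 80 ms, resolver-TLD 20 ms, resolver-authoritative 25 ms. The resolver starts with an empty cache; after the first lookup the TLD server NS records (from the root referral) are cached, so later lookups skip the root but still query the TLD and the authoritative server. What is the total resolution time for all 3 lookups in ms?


Lookup 1 (cold cache): local + root + TLD + auth = 10 + 80 + 20 + 25 = 135 ms
Lookups 2..3 (TLD NS cached -> skip root; new domain -> still ask TLD and auth): local + TLD + auth = 10 + 20 + 25 = 55 ms each
Remaining 2 lookups: 2 * 55 = 110 ms
Total = 135 + 110 = 245 ms

245


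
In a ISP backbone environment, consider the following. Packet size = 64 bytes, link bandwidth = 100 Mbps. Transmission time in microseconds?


Given: packet = 64 bytes, bandwidth = 100 Mbps
Packet in bits = 64 * 8 = 512 bits
Bandwidth = 100 * 10^6 = 100000000 bps
Time = 512 / 100000000 seconds
Time in us = 512 * 10^6 / 100000000 = 5.12

5.12


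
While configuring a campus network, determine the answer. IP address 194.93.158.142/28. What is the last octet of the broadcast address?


Given: IP = 194.93.158.142, prefix = /28
Host bits = 32 - 28 = 4
Network last octet = 142 AND mask = 128
Host part size = 2^4 - 1 = 15
Broadcast last octet = 128 OR 15 = 143

143


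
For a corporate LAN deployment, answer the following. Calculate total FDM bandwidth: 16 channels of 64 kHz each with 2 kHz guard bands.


Given: 16 channels, 64 kHz each, guard = 2 kHz
Channel bandwidth = 16 * 64 = 1024 kHz
Guard bands = 15 gaps * 2 kHz = 30 kHz
Total = 1024 + 30 = 1054 kHz

1054


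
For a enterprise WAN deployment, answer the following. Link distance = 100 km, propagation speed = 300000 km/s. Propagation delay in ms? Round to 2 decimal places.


Given: distance = 100 km, speed = 300000 km/s
Delay = distance / speed = 100 / 300000 seconds
Delay in ms = 100 * 1000 / 300000
Delay = 0.3333 ms
Rounded to 2 dp = 0.33 ms

0.33


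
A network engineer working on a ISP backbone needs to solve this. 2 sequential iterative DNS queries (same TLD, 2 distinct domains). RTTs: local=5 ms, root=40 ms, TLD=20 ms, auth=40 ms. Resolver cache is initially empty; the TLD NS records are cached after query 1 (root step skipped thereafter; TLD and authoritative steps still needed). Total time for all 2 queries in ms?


Lookup 1 (cold cache): local + root + TLD + auth = 5 + 40 + 20 + 40 = 105 ms
Lookups 2..2 (TLD NS cached -> skip root; new domain -> still ask TLD and auth): local + TLD + auth = 5 + 20 + 40 = 65 ms each
Remaining 1 lookups: 1 * 65 = 65 ms
Total = 105 + 65 = 170 ms

170


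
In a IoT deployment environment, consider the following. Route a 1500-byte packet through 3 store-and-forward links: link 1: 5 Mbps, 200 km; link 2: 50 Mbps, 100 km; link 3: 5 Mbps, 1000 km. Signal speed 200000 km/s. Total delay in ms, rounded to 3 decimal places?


Packet = 1500 bytes = 12000 bits. Store-and-forward: sum (t_trans + t_prop) per link.
Link 1: t_trans = 12000/(5*10^6) s = 2.4000 ms; t_prop = 200/200000 s = 1.0000 ms; subtotal = 3.4000 ms
Link 2: t_trans = 12000/(50*10^6) s = 0.2400 ms; t_prop = 100/200000 s = 0.5000 ms; subtotal = 0.7400 ms
Link 3: t_trans = 12000/(5*10^6) s = 2.4000 ms; t_prop = 1000/200000 s = 5.0000 ms; subtotal = 7.4000 ms
End-to-end = 3.4000 + 0.7400 + 7.4000 = 11.5400 ms -> 11.540 ms (3 dp)

11.540


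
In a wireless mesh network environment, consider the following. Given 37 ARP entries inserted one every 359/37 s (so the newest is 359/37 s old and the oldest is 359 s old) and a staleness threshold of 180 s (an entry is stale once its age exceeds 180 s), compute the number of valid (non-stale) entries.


Ages are k * 359/37 s for k = 1..37 (spacing = 9.7027 s).
Entry k is valid iff k * 359/37 <= 180 iff k <= 37 * 180 / 359 = 18.5515
n_valid = floor(18.5515) = 18
(n_stale = 37 - 18 = 19)

18


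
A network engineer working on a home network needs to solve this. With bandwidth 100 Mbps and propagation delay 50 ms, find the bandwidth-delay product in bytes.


Given: bandwidth = 100 Mbps, delay = 50 ms
BDP in bits = 100 * 10^6 * 50 / 1000
BDP in bits = 5000000
BDP in bytes = 5000000 / 8 = 625000

625000


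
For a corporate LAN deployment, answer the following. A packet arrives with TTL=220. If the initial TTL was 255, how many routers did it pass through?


Given: initial TTL = 255, received TTL = 220
Hops = initial TTL - received TTL
Hops = 255 - 220 = 35

35


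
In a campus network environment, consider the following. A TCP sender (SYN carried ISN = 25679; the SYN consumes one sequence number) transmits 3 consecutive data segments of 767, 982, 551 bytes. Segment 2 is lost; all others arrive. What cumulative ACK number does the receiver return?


SYN uses sequence number 25679; first data byte = ISN + 1 = 25680.
Segment 1: SEQ = 25680, len = 767 B, covers [25680, 26446]
Segment 2: SEQ = 26447, len = 982 B, covers [26447, 27428] [LOST]
Segment 3: SEQ = 27429, len = 551 B, covers [27429, 27979]
In-order data received: bytes [25680, 26446] (segments 1..1).
Segment 2 missing -> gap begins at byte 26447; later segments buffered out of order.
Cumulative ACK = next expected in-order byte = 25680 + 767 = 26447

26447


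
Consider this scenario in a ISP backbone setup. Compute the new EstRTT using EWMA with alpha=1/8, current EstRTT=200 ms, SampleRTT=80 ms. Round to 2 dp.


Given: EstRTT = 200 ms, SampleRTT = 80 ms, alpha = 1/8
New EstRTT = (1 - alpha) * EstRTT + alpha * SampleRTT
(7/8) * 200 = 175
(1/8) * 80 = 10
New EstRTT = 175 + 10 = 185 ms -> 185.00 ms (2 dp)

185.00


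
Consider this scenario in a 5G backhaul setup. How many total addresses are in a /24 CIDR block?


Given: CIDR prefix /24
Host bits = 32 - 24 = 8
Total addresses = 2^8 = 256

256


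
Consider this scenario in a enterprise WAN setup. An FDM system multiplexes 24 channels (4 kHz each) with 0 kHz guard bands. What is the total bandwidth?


Given: 24 channels, 4 kHz each, guard = 0 kHz
Channel bandwidth = 24 * 4 = 96 kHz
Guard bands = 23 gaps * 0 kHz = 0 kHz
Total = 96 + 0 = 96 kHz

96


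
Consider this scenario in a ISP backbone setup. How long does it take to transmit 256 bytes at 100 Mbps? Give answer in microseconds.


Given: packet = 256 bytes, bandwidth = 100 Mbps
Packet in bits = 256 * 8 = 2048 bits
Bandwidth = 100 * 10^6 = 100000000 bps
Time = 2048 / 100000000 seconds
Time in us = 2048 * 10^6 / 100000000 = 20.48

20.48


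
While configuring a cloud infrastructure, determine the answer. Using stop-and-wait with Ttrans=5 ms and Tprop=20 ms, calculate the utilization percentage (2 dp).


Given: Ttrans = 5 ms, Tprop = 20 ms
RTT = 2 * Tprop = 2 * 20 = 40 ms
U = Ttrans / (Ttrans + RTT)
U = 5 / (5 + 40)
U = 5 / 45 = 0.111111
U% = 11.11%

11.11


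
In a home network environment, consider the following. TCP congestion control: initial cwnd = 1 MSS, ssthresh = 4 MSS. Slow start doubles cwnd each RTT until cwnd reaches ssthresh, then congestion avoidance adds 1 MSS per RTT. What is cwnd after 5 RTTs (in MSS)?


RTT 0: cwnd = 1 MSS (initial)
RTT 1: cwnd = 2 MSS (slow start, doubled)
RTT 2: cwnd = 4 MSS (slow start, doubled)
RTT 3: cwnd = 5 MSS (congestion avoidance, +1)
RTT 4: cwnd = 6 MSS (congestion avoidance, +1)
RTT 5: cwnd = 7 MSS (congestion avoidance, +1)

7


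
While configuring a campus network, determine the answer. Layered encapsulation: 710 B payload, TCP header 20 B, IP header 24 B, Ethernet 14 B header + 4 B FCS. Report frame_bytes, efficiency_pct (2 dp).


TCP segment = 710 + 20 = 730 B
IP packet = 730 + 24 = 754 B
Ethernet frame = 754 + 14 + 4 = 772 B
Efficiency = app / frame = 710 / 772 = 0.919689 = 91.9689% -> 91.97% (2 dp)

772, 91.97


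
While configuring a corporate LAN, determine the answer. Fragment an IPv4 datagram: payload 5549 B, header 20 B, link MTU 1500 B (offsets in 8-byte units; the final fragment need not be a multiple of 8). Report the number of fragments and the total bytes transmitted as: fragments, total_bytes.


Max data per non-final fragment = floor((MTU - header)/8)*8 = floor((1500 - 20)/8)*8 = floor(1480/8)*8 = 1480 B
Final fragment needs no 8-byte alignment: it can carry up to MTU - header = 1480 B
Non-final fragments needed = ceil((payload - 1480) / 1480) = ceil(4069/1480) = ceil(2.7493) = 3
Number of fragments = 3 + 1 = 4
Fragment sizes (data): 3 * 1480 B + 1109 B (last, 1109 <= 1480 OK)
Total bytes sent = payload + n_frags * header = 5549 + 4*20 = 5549 + 80 = 5629 B

4, 5629


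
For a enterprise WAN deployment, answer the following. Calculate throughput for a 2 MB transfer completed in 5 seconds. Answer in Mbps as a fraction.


Given: file = 2 MB, time = 5 s
File in Mb = 2 * 8 = 16 Mb
Throughput = 16 / 5 Mbps
Throughput = 16/5 Mbps

16/5


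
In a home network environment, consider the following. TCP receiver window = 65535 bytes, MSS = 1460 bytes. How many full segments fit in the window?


Given: RWND = 65535 bytes, MSS = 1460 bytes
Full segments = floor(RWND / MSS)
Full segments = floor(65535 / 1460)
Full segments = floor(44.887) = 44

44


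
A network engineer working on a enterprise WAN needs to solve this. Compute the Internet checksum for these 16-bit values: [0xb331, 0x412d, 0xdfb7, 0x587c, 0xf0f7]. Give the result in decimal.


Given words: [0xb331, 0x412d, 0xdfb7, 0x587c, 0xf0f7]
Step 1: Sum all words
Raw sum = 45873 + 16685 + 57271 + 22652 + 61687 = 204168
Step 2: Fold carry: (7560 + 3) = 7563
One's complement = ~7563 & 0xFFFF = 57972

57972


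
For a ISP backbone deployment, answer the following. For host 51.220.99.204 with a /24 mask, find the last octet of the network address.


Given: IP = 51.220.99.204, prefix = /24
Subnet mask = 255.255.255.0
Last octet of IP: 204
Last octet of mask: 0
Network last octet = 204 AND 0 = 0

0


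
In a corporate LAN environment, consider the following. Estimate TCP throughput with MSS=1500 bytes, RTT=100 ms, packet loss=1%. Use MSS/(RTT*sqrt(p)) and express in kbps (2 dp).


Given: MSS = 1500 bytes, RTT = 100 ms, loss = 1%
RTT in seconds = 100 / 1000 = 0.1
Loss rate = 1% = 0.01
sqrt(loss) = sqrt(0.01) = 0.1
Throughput (bytes/s) = 1500 / (0.1 * 0.1) = 150000.0000
Throughput (kbps) = 150000.0000 * 8 / 1000 = 1200.000000 -> 1200.00 kbps (2 dp)

1200.00


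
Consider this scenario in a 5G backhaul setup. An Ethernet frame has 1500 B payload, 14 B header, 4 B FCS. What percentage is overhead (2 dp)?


Given: payload = 1500 B, header = 14 B, trailer = 4 B
Overhead bytes = header + trailer = 14 + 4 = 18
Total frame = payload + overhead = 1500 + 18 = 1518
Overhead % = 18 / 1518 * 100 = 1.1858% -> 1.19% (2 dp)

1.19


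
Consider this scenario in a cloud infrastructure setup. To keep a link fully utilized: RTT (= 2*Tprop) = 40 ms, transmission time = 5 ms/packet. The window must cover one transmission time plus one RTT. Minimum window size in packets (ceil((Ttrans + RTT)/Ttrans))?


Given: Ttrans = 5 ms, RTT = 40 ms (= 2 * Tprop, Tprop = 20 ms)
Time until first ACK returns = Ttrans + RTT = 5 + 40 = 45 ms
Need W * Ttrans >= Ttrans + RTT  ->  W >= (Ttrans + RTT) / Ttrans
(Ttrans + RTT) / Ttrans = 45 / 5 = 9
W_min = ceil(9) = 9

9


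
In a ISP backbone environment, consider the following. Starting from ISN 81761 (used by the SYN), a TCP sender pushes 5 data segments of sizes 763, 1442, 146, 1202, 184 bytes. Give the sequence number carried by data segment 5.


The SYN occupies sequence number ISN = 81761, so the first data byte is ISN + 1 = 81762.
SEQ of data segment i = (ISN + 1) + sum of payload sizes of segments 1..i-1.
Segment 1: SEQ = 81762, payload = 763 bytes
Segment 2: SEQ = 82525, payload = 1442 bytes
Segment 3: SEQ = 83967, payload = 146 bytes
Segment 4: SEQ = 84113, payload = 1202 bytes
Segment 5: SEQ = 85315, payload = 184 bytes
SEQ of segment 5 = 81762 + 763 + 1442 + 146 + 1202 = 85315

85315


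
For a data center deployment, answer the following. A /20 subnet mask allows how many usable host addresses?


Given: subnet mask /20
Host bits = 32 - 20 = 12
Total addresses = 2^12 = 4096
Usable hosts = 4096 - 2 (network + broadcast) = 4094

4094


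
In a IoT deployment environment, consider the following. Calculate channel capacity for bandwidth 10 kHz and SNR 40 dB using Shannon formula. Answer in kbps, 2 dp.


Given: B = 10 kHz, SNR = 40 dB
SNR linear = 10^(40/10) = 10000
1 + SNR = 10001
log2(10001) = 13.2878566418
C = 10 * 1000 * 13.2878566418 = 132878.5664 bps
C = 132.878566 kbps -> 132.88 kbps (2 dp)

132.88


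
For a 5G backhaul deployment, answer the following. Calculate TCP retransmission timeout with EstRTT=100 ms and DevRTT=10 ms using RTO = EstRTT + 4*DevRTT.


Given: EstRTT = 100 ms, DevRTT = 10 ms
Timeout = EstRTT + 4 * DevRTT
4 * DevRTT = 4 * 10 = 40
Timeout = 100 + 40 = 140 ms

140


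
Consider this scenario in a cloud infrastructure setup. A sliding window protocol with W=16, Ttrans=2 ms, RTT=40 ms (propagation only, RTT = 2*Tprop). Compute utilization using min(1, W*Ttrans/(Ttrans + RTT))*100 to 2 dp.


Given: W = 16, Ttrans = 2 ms, RTT = 40 ms (= 2 * Tprop, Tprop = 20 ms)
Cycle time = Ttrans + RTT = 2 + 40 = 42 ms (first packet sent until its ACK returns)
W * Ttrans = 16 * 2 = 32 ms of sending per cycle
W * Ttrans / (Ttrans + RTT) = 32 / 42 = 0.761905
U = min(1, 0.761905) = 0.761905
U% = 76.19%

76.19


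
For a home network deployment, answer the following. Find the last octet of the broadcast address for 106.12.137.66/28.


Given: IP = 106.12.137.66, prefix = /28
Host bits = 32 - 28 = 4
Network last octet = 66 AND mask = 64
Host part size = 2^4 - 1 = 15
Broadcast last octet = 64 OR 15 = 79

79


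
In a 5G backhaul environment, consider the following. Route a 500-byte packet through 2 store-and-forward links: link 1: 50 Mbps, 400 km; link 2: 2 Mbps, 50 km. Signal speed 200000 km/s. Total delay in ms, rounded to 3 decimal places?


Packet = 500 bytes = 4000 bits. Store-and-forward: sum (t_trans + t_prop) per link.
Link 1: t_trans = 4000/(50*10^6) s = 0.0800 ms; t_prop = 400/200000 s = 2.0000 ms; subtotal = 2.0800 ms
Link 2: t_trans = 4000/(2*10^6) s = 2.0000 ms; t_prop = 50/200000 s = 0.2500 ms; subtotal = 2.2500 ms
End-to-end = 2.0800 + 2.2500 = 4.3300 ms -> 4.330 ms (3 dp)

4.330


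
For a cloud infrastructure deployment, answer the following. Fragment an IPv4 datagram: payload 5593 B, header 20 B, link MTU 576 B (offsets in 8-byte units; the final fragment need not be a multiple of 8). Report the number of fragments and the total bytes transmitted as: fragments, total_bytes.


Max data per non-final fragment = floor((MTU - header)/8)*8 = floor((576 - 20)/8)*8 = floor(556/8)*8 = 552 B
Final fragment needs no 8-byte alignment: it can carry up to MTU - header = 556 B
Non-final fragments needed = ceil((payload - 556) / 552) = ceil(5037/552) = ceil(9.1250) = 10
Number of fragments = 10 + 1 = 11
Fragment sizes (data): 10 * 552 B + 73 B (last, 73 <= 556 OK)
Total bytes sent = payload + n_frags * header = 5593 + 11*20 = 5593 + 220 = 5813 B

11, 5813


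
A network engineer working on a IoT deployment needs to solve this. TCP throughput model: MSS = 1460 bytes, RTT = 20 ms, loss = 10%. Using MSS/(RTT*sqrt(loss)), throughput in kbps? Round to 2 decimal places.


Given: MSS = 1460 bytes, RTT = 20 ms, loss = 10%
RTT in seconds = 20 / 1000 = 0.02
Loss rate = 10% = 0.1
sqrt(loss) = sqrt(0.1) = 0.316227766017
Throughput (bytes/s) = 1460 / (0.02 * 0.316227766017) = 230846.2692
Throughput (kbps) = 230846.2692 * 8 / 1000 = 1846.770154 -> 1846.77 kbps (2 dp)

1846.77


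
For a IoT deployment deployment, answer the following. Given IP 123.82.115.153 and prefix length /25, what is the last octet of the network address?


Given: IP = 123.82.115.153, prefix = /25
Subnet mask = 255.255.255.128
Last octet of IP: 153
Last octet of mask: 128
Network last octet = 153 AND 128 = 128

128


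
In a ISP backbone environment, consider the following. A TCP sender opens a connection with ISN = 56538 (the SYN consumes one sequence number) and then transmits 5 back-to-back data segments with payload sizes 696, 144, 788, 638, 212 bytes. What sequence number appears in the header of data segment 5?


The SYN occupies sequence number ISN = 56538, so the first data byte is ISN + 1 = 56539.
SEQ of data segment i = (ISN + 1) + sum of payload sizes of segments 1..i-1.
Segment 1: SEQ = 56539, payload = 696 bytes
Segment 2: SEQ = 57235, payload = 144 bytes
Segment 3: SEQ = 57379, payload = 788 bytes
Segment 4: SEQ = 58167, payload = 638 bytes
Segment 5: SEQ = 58805, payload = 212 bytes
SEQ of segment 5 = 56539 + 696 + 144 + 788 + 638 = 58805

58805


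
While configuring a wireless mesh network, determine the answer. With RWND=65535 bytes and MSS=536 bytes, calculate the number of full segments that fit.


Given: RWND = 65535 bytes, MSS = 536 bytes
Full segments = floor(RWND / MSS)
Full segments = floor(65535 / 536)
Full segments = floor(122.2668) = 122

122
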